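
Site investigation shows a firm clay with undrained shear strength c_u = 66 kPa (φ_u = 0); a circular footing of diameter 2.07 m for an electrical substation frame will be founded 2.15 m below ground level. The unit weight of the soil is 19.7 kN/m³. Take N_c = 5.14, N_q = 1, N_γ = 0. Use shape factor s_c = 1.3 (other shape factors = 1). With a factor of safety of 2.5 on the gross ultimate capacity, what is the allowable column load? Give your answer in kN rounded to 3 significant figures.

q = γ·D_f = 19.7 × 2.15 = 42.355 kPa.
c·N_c·s_c = 66 × 5.14 × 1.3 = 441.01 kPa
q·N_q = 42.355 × 1 = 42.355 kPa
q_ult = 441.01 + 42.355 = 483.37 kPa.
Gross allowable pressure q_all = 483.37 / 2.5 = 193.35 kPa.
Footing area = 3.3654 m², so allowable column load = 193.35 × 3.3654 = 650.69 kN.

P_all ≈ 651 kN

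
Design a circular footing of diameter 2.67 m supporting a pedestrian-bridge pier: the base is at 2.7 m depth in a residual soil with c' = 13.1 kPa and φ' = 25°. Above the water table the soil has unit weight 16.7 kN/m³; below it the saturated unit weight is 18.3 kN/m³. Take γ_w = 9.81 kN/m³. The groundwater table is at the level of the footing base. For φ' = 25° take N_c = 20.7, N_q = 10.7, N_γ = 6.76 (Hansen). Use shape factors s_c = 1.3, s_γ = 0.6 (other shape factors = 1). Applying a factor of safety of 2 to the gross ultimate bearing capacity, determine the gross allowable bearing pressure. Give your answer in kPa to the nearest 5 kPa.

Overburden at base level: q = 16.7 × 2.7 = 45.09 kPa.
Below the base the soil is submerged, so the ½γBN_γ term uses γ' = 18.3 − 9.81 = 8.49 kN/m³.
Cohesion term c·N_c·s_c = 13.1 × 20.7 × 1.3 = 352.52 kPa; surcharge term q·N_q = 45.09 × 10.7 = 482.46 kPa; self-weight term 0.5·γ·B·N_γ·s_γ = 0.5 × 8.49 × 2.67 × 6.76 × 0.6 = 45.971 kPa.
q_ult = 352.52 + 482.46 + 45.971 = 880.96 kPa.
q_all = q_ult / FS = 880.96 / 2 = 440.48 kPa.

q_all ≈ 440 kPa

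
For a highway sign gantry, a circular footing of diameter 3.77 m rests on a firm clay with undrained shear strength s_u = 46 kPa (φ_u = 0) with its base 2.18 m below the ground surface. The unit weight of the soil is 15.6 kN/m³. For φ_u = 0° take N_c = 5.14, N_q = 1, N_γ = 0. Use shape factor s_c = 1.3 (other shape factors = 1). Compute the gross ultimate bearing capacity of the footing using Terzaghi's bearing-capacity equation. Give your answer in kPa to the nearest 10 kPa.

q_ult ≈ 340 kPa

q = γ·D_f = 15.6 × 2.18 = 34.008 kPa.
c·N_c·s_c = 46 × 5.14 × 1.3 = 307.37 kPa
q·N_q = 34.008 × 1 = 34.008 kPa
q_ult = 307.37 + 34.008 = 341.38 kPa.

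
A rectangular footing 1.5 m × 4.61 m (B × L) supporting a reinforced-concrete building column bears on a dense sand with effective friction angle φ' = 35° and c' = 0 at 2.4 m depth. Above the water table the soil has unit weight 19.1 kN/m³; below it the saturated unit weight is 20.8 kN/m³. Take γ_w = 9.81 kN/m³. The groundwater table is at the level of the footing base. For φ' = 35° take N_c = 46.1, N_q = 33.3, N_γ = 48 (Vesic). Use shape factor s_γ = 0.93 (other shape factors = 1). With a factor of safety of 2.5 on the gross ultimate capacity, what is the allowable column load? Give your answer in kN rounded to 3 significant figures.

q = γ·D_f = 19.1 × 2.4 = 45.84 kPa.
For the ½γBN_γ term take γ' = 20.8 − 9.81 = 10.99 kN/m³ (soil below base is submerged).
q·N_q = 45.84 × 33.3 = 1526.5 kPa
0.5·γ·B·N_γ·s_γ = 0.5 × 10.99 × 1.5 × 48 × 0.93 = 367.95 kPa
q_ult = 1526.5 + 367.95 = 1894.4 kPa.
Gross allowable pressure q_all = 1894.4 / 2.5 = 757.77 kPa.
Footing area = 6.915 m², so allowable column load = 757.77 × 6.915 = 5240 kN.

P_all ≈ 5240 kN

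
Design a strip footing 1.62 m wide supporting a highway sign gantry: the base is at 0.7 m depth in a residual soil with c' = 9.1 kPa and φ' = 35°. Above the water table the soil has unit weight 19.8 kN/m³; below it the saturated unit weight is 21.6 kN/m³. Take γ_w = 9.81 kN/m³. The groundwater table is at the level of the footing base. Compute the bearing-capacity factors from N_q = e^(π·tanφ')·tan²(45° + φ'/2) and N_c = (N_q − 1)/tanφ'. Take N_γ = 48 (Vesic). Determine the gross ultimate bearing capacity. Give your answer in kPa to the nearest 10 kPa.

tan35° = 0.7002, so N_q = e^(π×0.7002)·tan²(62.5°) = 9.023 × 3.69 = 33.3.
N_c = (33.3 − 1)/tan35° = 46.12.
Effective surcharge at the founding depth q = γ·D_f = 19.8 × 0.7 = 13.86 kPa.
The water table coincides with the base, so in the self-weight term γ → γ' = 11.79 kN/m³.
q_ult = c·N_c + q·N_q + 0.5·γ·B·N_γ
     = 9.1 × 46.124 + 13.86 × 33.296 + 0.5 × 11.79 × 1.62 × 48
     = 419.72 + 461.48 + 458.4 = 1339.6 kPa.

q_ult ≈ 1340 kPa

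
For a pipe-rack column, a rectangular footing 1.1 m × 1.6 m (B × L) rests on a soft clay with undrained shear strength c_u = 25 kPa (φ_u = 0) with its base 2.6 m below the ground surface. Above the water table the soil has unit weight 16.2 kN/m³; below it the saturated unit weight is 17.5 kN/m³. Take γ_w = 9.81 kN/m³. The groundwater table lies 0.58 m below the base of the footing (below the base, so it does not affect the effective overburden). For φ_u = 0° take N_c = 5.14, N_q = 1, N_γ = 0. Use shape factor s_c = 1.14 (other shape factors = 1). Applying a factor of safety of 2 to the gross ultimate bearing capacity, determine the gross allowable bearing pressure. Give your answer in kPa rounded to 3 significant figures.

q_all ≈ 94.3 kPa

Effective surcharge at the founding depth q = γ·D_f = 16.2 × 2.6 = 42.12 kPa.
q_ult = c·N_c·s_c + q·N_q
     = 25 × 5.14 × 1.14 + 42.12 × 1
     = 146.49 + 42.12 = 188.61 kPa.
q_all = q_ult / FS = 188.61 / 2 = 94.305 kPa.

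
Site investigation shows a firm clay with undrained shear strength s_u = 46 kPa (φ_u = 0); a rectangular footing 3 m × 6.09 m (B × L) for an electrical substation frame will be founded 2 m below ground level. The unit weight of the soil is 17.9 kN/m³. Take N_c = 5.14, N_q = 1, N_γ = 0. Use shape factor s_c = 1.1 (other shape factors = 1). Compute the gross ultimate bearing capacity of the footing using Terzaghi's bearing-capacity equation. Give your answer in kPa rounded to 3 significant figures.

q = γ·D_f = 17.9 × 2 = 35.8 kPa.
c·N_c·s_c = 46 × 5.14 × 1.1 = 260.08 kPa
q·N_q = 35.8 × 1 = 35.8 kPa
q_ult = 260.08 + 35.8 = 295.88 kPa.

q_ult ≈ 296 kPa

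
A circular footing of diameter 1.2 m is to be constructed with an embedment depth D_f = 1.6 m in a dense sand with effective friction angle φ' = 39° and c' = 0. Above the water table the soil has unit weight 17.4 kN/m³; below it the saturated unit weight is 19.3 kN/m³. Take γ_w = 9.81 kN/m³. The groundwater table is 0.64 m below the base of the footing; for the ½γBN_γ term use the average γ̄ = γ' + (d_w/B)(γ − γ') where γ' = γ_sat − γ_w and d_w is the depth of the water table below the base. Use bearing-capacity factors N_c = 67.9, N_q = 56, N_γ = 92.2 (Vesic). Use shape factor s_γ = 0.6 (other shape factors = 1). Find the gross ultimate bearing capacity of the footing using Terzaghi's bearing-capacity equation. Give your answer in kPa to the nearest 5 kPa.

Overburden at base level: q = 17.4 × 1.6 = 27.84 kPa.
The water table is 0.64 m below the base (< B = 1.2 m), so the ½γBN_γ term uses γ̄ = γ' + (d_w/B)(γ − γ') = 9.49 + (0.64/1.2)(17.4 − 9.49) = 13.709 kN/m³.
Surcharge term q·N_q = 27.84 × 56 = 1559 kPa; self-weight term 0.5·γ·B·N_γ·s_γ = 0.5 × 13.709 × 1.2 × 92.2 × 0.6 = 455.02 kPa.
q_ult = 1559 + 455.02 = 2014.1 kPa.

q_ult ≈ 2015 kPa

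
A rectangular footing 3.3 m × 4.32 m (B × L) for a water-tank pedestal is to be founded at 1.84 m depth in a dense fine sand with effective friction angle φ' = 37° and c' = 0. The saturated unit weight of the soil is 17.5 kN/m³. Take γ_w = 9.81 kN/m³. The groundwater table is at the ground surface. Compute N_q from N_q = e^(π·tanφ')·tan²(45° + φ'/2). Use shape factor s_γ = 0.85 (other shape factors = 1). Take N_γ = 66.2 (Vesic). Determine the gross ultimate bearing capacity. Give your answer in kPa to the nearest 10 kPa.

q_ult ≈ 1320 kPa

tan37° = 0.7536, so N_q = e^(π×0.7536)·tan²(63.5°) = 10.669 × 4.023 = 42.92.
γ' = 17.5 − 9.81 = 7.69 kN/m³ (submerged throughout). q = 7.69 × 1.84 = 14.15 kPa; the same γ' applies in the ½γBN_γ term.
q·N_q = 14.15 × 42.92 = 607.3 kPa
0.5·γ·B·N_γ·s_γ = 0.5 × 7.69 × 3.3 × 66.2 × 0.85 = 713.98 kPa
q_ult = 607.3 + 713.98 = 1321.3 kPa.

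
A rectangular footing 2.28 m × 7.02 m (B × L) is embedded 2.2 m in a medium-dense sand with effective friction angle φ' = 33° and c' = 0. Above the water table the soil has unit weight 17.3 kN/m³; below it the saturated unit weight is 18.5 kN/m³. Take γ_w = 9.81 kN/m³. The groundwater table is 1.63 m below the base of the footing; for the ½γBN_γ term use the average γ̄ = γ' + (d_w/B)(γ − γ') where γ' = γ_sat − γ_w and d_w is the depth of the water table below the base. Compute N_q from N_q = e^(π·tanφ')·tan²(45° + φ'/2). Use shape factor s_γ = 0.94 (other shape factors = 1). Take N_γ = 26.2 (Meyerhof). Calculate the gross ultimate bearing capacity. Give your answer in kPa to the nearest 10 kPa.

tan33° = 0.6494, so N_q = e^(π×0.6494)·tan²(61.5°) = 7.692 × 3.392 = 26.09.
q = γ·D_f = 17.3 × 2.2 = 38.06 kPa.
γ' = 8.69 kN/m³; averaging over the depth B below the base, γ̄ = γ' + (d_w/B)(γ − γ') = 14.845 kN/m³.
q·N_q = 38.06 × 26.092 = 993.06 kPa
0.5·γ·B·N_γ·s_γ = 0.5 × 14.845 × 2.28 × 26.2 × 0.94 = 416.8 kPa
q_ult = 993.06 + 416.8 = 1409.9 kPa.

q_ult ≈ 1410 kPa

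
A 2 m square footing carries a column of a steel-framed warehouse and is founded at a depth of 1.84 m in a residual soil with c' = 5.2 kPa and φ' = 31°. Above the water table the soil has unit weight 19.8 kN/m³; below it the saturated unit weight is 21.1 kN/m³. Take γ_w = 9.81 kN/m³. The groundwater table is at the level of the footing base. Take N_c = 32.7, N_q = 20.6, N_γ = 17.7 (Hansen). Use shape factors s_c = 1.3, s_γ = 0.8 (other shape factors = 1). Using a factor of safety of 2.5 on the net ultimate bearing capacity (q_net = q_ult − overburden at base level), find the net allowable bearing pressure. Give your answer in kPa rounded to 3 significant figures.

q_all(net) ≈ 438 kPa

Overburden at base level: q = 19.8 × 1.84 = 36.432 kPa.
Below the base the soil is submerged, so the ½γBN_γ term uses γ' = 21.1 − 9.81 = 11.29 kN/m³.
Cohesion term c·N_c·s_c = 5.2 × 32.7 × 1.3 = 221.05 kPa; surcharge term q·N_q = 36.432 × 20.6 = 750.5 kPa; self-weight term 0.5·γ·B·N_γ·s_γ = 0.5 × 11.29 × 2 × 17.7 × 0.8 = 159.87 kPa.
q_ult = 221.05 + 750.5 + 159.87 = 1131.4 kPa.
q_net = 1131.4 − 36.432 = 1095 kPa.
q_all(net) = 1095 / 2.5 = 437.99 kPa.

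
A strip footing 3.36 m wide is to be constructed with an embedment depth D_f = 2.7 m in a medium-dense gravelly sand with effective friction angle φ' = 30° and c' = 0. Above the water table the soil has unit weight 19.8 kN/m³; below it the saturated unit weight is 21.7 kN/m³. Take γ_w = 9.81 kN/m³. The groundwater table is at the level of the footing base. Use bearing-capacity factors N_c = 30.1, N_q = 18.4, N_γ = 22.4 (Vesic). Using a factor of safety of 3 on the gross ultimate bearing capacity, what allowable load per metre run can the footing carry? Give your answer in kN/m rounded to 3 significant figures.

q = γ·D_f = 19.8 × 2.7 = 53.46 kPa.
For the ½γBN_γ term take γ' = 21.7 − 9.81 = 11.89 kN/m³ (soil below base is submerged).
q·N_q = 53.46 × 18.4 = 983.66 kPa
0.5·γ·B·N_γ = 0.5 × 11.89 × 3.36 × 22.4 = 447.44 kPa
q_ult = 983.66 + 447.44 = 1431.1 kPa.
Gross allowable pressure q_all = 1431.1 / 3 = 477.04 kPa.
Allowable wall load = q_all × B = 477.04 × 3.36 = 1602.8 kN per metre run.

≈ 1600 kN/m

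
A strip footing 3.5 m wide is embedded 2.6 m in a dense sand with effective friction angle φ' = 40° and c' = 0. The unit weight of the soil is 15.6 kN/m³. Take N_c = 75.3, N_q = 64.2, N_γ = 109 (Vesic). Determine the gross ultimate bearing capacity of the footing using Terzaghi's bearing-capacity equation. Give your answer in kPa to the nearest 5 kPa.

Effective surcharge at the founding depth q = γ·D_f = 15.6 × 2.6 = 40.56 kPa.
q_ult = q·N_q + 0.5·γ·B·N_γ
     = 40.56 × 64.2 + 0.5 × 15.6 × 3.5 × 109
     = 2604 + 2975.7 = 5579.7 kPa.

q_ult ≈ 5580 kPa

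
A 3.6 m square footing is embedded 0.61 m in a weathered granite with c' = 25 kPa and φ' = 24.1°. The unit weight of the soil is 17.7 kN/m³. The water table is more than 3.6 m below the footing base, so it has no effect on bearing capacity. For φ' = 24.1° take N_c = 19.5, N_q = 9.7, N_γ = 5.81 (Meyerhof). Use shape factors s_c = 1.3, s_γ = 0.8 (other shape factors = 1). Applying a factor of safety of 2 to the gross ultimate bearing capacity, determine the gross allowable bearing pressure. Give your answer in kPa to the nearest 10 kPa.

q_all ≈ 440 kPa

q = γ·D_f = 17.7 × 0.61 = 10.797 kPa.
c·N_c·s_c = 25 × 19.5 × 1.3 = 633.75 kPa
q·N_q = 10.797 × 9.7 = 104.73 kPa
0.5·γ·B·N_γ·s_γ = 0.5 × 17.7 × 3.6 × 5.81 × 0.8 = 148.09 kPa
q_ult = 633.75 + 104.73 + 148.09 = 886.57 kPa.
q_all = q_ult / FS = 886.57 / 2 = 443.28 kPa.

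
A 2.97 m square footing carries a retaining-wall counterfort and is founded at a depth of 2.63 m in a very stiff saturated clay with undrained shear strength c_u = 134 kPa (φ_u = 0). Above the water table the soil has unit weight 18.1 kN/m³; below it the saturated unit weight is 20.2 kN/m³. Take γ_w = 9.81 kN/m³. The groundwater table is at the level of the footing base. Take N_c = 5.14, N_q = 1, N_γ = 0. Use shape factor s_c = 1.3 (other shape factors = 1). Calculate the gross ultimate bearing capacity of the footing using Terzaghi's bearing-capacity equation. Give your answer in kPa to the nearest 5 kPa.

q_ult ≈ 945 kPa

Effective surcharge at the founding depth q = γ·D_f = 18.1 × 2.63 = 47.603 kPa.
q_ult = c·N_c·s_c + q·N_q
     = 134 × 5.14 × 1.3 + 47.603 × 1
     = 895.39 + 47.603 = 942.99 kPa.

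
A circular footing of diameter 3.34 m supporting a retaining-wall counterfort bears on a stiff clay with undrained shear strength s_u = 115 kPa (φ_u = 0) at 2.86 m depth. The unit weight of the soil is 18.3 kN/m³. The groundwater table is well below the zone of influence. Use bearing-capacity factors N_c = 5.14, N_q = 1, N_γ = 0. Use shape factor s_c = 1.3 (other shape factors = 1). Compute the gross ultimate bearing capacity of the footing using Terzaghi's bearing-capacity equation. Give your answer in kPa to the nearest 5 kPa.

Overburden at base level: q = 18.3 × 2.86 = 52.338 kPa.
Cohesion term c·N_c·s_c = 115 × 5.14 × 1.3 = 768.43 kPa; surcharge term q·N_q = 52.338 × 1 = 52.338 kPa.
q_ult = 768.43 + 52.338 = 820.77 kPa.

q_ult ≈ 820 kPa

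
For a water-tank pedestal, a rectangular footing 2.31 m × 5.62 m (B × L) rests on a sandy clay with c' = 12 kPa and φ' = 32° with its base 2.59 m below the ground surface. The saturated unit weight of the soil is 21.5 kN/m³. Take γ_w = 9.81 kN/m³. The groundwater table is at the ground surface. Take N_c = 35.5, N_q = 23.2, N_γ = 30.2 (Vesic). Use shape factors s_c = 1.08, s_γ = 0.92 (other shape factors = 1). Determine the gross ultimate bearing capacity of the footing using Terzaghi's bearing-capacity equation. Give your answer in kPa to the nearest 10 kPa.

q_ult ≈ 1540 kPa

With the water table at the surface the whole profile is submerged: γ' = 21.5 − 9.81 = 11.69 kN/m³, so q = γ'·D_f = 30.277 kPa; the same γ' applies in the ½γBN_γ term.
q_ult = c·N_c·s_c + q·N_q + 0.5·γ·B·N_γ·s_γ
     = 12 × 35.5 × 1.08 + 30.277 × 23.2 + 0.5 × 11.69 × 2.31 × 30.2 × 0.92
     = 460.08 + 702.43 + 375.14 = 1537.6 kPa.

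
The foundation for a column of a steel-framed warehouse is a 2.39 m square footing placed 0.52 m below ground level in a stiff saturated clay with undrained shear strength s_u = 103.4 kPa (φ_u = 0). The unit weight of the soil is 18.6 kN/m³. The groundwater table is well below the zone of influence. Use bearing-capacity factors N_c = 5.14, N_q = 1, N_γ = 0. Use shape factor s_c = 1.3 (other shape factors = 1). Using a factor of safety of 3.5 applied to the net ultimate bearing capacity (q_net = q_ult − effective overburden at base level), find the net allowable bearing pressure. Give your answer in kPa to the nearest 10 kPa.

q = γ·D_f = 18.6 × 0.52 = 9.672 kPa.
c·N_c·s_c = 103.4 × 5.14 × 1.3 = 690.92 kPa
q·N_q = 9.672 × 1 = 9.672 kPa
q_ult = 690.92 + 9.672 = 700.59 kPa.
Net ultimate: q_net = 700.59 − 9.672 = 690.92 kPa.
q_all(net) = 690.92 / 3.5 = 197.41 kPa.

q_all(net) ≈ 200 kPa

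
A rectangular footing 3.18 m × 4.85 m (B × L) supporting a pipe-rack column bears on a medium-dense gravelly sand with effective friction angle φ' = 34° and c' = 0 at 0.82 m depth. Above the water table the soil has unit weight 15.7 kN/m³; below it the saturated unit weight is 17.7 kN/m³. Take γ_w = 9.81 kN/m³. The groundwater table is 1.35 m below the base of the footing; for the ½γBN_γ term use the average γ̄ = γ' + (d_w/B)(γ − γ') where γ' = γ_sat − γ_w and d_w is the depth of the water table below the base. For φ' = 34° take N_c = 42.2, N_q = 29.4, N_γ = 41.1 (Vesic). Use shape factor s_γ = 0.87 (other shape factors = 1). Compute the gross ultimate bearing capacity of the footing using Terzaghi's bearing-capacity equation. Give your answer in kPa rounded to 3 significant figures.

Effective surcharge at the founding depth q = γ·D_f = 15.7 × 0.82 = 12.874 kPa.
With d_w = 1.35 m < B, γ̄ = 7.89 + (1.35/3.18) × (15.7 − 7.89) = 11.206 kN/m³.
q_ult = q·N_q + 0.5·γ·B·N_γ·s_γ
     = 12.874 × 29.4 + 0.5 × 11.206 × 3.18 × 41.1 × 0.87
     = 378.5 + 637.08 = 1015.6 kPa.

q_ult ≈ 1020 kPa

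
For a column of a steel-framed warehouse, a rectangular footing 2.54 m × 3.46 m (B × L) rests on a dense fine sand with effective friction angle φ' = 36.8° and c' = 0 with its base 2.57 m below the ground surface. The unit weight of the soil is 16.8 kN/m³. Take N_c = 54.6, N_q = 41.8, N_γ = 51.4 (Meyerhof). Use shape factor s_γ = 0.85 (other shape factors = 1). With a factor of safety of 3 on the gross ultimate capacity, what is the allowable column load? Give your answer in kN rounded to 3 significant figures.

Overburden at base level: q = 16.8 × 2.57 = 43.176 kPa.
Surcharge term q·N_q = 43.176 × 41.8 = 1804.8 kPa; self-weight term 0.5·γ·B·N_γ·s_γ = 0.5 × 16.8 × 2.54 × 51.4 × 0.85 = 932.17 kPa.
q_ult = 1804.8 + 932.17 = 2736.9 kPa.
Gross allowable pressure q_all = 2736.9 / 3 = 912.31 kPa.
Footing area = 8.7884 m², so allowable column load = 912.31 × 8.7884 = 8017.7 kN.

P_all ≈ 8020 kN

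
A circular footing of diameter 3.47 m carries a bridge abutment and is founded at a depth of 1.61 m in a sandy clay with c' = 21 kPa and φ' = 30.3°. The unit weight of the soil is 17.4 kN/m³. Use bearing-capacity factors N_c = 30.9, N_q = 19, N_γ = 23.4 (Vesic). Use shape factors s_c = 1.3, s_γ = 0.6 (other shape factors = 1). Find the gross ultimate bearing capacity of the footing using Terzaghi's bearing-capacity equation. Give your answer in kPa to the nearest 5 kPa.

q = γ·D_f = 17.4 × 1.61 = 28.014 kPa.
c·N_c·s_c = 21 × 30.9 × 1.3 = 843.57 kPa
q·N_q = 28.014 × 19 = 532.27 kPa
0.5·γ·B·N_γ·s_γ = 0.5 × 17.4 × 3.47 × 23.4 × 0.6 = 423.85 kPa
q_ult = 843.57 + 532.27 + 423.85 = 1799.7 kPa.

q_ult ≈ 1800 kPa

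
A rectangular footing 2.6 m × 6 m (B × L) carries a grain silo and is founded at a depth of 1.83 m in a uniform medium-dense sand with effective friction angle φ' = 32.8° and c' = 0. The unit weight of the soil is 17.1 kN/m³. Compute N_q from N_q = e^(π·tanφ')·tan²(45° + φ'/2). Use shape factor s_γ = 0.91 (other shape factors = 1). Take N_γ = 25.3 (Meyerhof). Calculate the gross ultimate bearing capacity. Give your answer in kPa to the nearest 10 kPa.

q_ult ≈ 1310 kPa

tan32.8° = 0.6445, so N_q = e^(π×0.6445)·tan²(61.4°) = 7.573 × 3.364 = 25.48.
q = γ·D_f = 17.1 × 1.83 = 31.293 kPa.
q·N_q = 31.293 × 25.477 = 797.24 kPa
0.5·γ·B·N_γ·s_γ = 0.5 × 17.1 × 2.6 × 25.3 × 0.91 = 511.8 kPa
q_ult = 797.24 + 511.8 = 1309 kPa.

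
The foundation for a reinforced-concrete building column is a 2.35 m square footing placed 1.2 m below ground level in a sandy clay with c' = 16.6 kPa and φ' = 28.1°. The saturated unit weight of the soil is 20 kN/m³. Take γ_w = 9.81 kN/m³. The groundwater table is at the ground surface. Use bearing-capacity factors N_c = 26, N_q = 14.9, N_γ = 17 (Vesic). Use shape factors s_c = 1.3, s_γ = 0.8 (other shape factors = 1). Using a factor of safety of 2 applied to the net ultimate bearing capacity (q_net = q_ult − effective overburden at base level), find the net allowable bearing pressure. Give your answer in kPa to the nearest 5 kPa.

q_all(net) ≈ 445 kPa

γ' = 20 − 9.81 = 10.19 kN/m³ (submerged throughout). q = 10.19 × 1.2 = 12.228 kPa; the same γ' applies in the ½γBN_γ term.
c·N_c·s_c = 16.6 × 26 × 1.3 = 561.08 kPa
q·N_q = 12.228 × 14.9 = 182.2 kPa
0.5·γ·B·N_γ·s_γ = 0.5 × 10.19 × 2.35 × 17 × 0.8 = 162.84 kPa
q_ult = 561.08 + 182.2 + 162.84 = 906.11 kPa.
Net ultimate: q_net = 906.11 − 12.228 = 893.89 kPa.
q_all(net) = 893.89 / 2 = 446.94 kPa.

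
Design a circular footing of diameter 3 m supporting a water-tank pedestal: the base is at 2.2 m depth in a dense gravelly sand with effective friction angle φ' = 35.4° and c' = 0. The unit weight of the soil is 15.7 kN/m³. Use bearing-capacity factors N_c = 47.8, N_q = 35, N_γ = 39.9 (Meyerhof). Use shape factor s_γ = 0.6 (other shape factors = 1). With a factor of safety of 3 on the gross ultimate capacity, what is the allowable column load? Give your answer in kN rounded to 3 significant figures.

P_all ≈ 4180 kN

q = γ·D_f = 15.7 × 2.2 = 34.54 kPa.
q·N_q = 34.54 × 35 = 1208.9 kPa
0.5·γ·B·N_γ·s_γ = 0.5 × 15.7 × 3 × 39.9 × 0.6 = 563.79 kPa
q_ult = 1208.9 + 563.79 = 1772.7 kPa.
Gross allowable pressure q_all = 1772.7 / 3 = 590.9 kPa.
Footing area = 7.0686 m², so allowable column load = 590.9 × 7.0686 = 4176.8 kN.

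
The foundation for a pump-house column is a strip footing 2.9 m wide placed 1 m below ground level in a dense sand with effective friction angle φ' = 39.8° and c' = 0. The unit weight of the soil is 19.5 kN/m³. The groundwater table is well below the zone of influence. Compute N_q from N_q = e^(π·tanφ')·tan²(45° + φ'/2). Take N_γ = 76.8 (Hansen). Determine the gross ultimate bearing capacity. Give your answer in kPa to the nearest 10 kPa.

q_ult ≈ 3390 kPa

tan39.8° = 0.8332, so N_q = e^(π×0.8332)·tan²(64.9°) = 13.701 × 4.557 = 62.44.
q = γ·D_f = 19.5 × 1 = 19.5 kPa.
q·N_q = 19.5 × 62.439 = 1217.6 kPa
0.5·γ·B·N_γ = 0.5 × 19.5 × 2.9 × 76.8 = 2171.5 kPa
q_ult = 1217.6 + 2171.5 = 3389.1 kPa.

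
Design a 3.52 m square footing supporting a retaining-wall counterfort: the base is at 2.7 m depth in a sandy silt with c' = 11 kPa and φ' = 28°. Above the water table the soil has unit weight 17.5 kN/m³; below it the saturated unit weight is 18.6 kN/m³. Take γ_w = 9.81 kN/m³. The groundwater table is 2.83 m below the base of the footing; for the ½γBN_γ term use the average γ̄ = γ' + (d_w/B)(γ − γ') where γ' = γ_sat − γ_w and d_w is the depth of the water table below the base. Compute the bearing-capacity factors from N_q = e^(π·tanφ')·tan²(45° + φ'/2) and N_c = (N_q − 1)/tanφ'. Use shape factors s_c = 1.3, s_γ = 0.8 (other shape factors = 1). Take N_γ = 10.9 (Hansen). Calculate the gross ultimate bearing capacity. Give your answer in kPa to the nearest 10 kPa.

q_ult ≈ 1310 kPa

tan28° = 0.5317, so N_q = e^(π×0.5317)·tan²(59°) = 5.314 × 2.77 = 14.72.
N_c = (14.72 − 1)/tan28° = 25.8.
Effective surcharge at the founding depth q = γ·D_f = 17.5 × 2.7 = 47.25 kPa.
With d_w = 2.83 m < B, γ̄ = 8.79 + (2.83/3.52) × (17.5 − 8.79) = 15.793 kN/m³.
q_ult = c·N_c·s_c + q·N_q + 0.5·γ·B·N_γ·s_γ
     = 11 × 25.803 × 1.3 + 47.25 × 14.72 + 0.5 × 15.793 × 3.52 × 10.9 × 0.8
     = 368.99 + 695.51 + 242.37 = 1306.9 kPa.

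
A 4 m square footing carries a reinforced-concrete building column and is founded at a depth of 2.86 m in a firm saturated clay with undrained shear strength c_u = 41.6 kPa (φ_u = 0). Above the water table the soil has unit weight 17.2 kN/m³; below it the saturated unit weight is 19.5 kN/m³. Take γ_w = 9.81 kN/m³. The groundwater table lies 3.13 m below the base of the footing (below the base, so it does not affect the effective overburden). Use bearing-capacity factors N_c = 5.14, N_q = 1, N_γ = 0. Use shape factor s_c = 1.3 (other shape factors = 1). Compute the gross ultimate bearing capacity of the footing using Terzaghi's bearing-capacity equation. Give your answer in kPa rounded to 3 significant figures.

Effective surcharge at the founding depth q = γ·D_f = 17.2 × 2.86 = 49.192 kPa.
q_ult = c·N_c·s_c + q·N_q
     = 41.6 × 5.14 × 1.3 + 49.192 × 1
     = 277.97 + 49.192 = 327.16 kPa.

q_ult ≈ 327 kPa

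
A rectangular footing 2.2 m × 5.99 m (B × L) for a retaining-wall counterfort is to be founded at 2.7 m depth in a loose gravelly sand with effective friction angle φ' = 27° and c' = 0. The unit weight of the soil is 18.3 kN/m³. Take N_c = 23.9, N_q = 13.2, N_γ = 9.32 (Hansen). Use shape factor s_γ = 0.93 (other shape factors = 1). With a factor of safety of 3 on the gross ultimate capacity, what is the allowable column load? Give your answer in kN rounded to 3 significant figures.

q = γ·D_f = 18.3 × 2.7 = 49.41 kPa.
q·N_q = 49.41 × 13.2 = 652.21 kPa
0.5·γ·B·N_γ·s_γ = 0.5 × 18.3 × 2.2 × 9.32 × 0.93 = 174.48 kPa
q_ult = 652.21 + 174.48 = 826.69 kPa.
Gross allowable pressure q_all = 826.69 / 3 = 275.56 kPa.
Footing area = 13.178 m², so allowable column load = 275.56 × 13.178 = 3631.4 kN.

P_all ≈ 3630 kN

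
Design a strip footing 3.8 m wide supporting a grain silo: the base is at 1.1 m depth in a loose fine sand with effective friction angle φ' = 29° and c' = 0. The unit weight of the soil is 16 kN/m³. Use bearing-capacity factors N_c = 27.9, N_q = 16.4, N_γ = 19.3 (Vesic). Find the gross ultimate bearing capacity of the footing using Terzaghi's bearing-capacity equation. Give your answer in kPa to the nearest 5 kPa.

q_ult ≈ 875 kPa

Effective surcharge at the founding depth q = γ·D_f = 16 × 1.1 = 17.6 kPa.
q_ult = q·N_q + 0.5·γ·B·N_γ
     = 17.6 × 16.4 + 0.5 × 16 × 3.8 × 19.3
     = 288.64 + 586.72 = 875.36 kPa.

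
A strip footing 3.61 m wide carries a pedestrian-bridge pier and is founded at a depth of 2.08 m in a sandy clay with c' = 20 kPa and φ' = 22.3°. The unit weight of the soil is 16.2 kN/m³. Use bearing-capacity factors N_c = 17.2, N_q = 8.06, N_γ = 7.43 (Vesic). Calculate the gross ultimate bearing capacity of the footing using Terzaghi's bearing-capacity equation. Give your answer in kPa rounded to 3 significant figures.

Effective surcharge at the founding depth q = γ·D_f = 16.2 × 2.08 = 33.696 kPa.
q_ult = c·N_c + q·N_q + 0.5·γ·B·N_γ
     = 20 × 17.2 + 33.696 × 8.06 + 0.5 × 16.2 × 3.61 × 7.43
     = 344 + 271.59 + 217.26 = 832.85 kPa.

q_ult ≈ 833 kPa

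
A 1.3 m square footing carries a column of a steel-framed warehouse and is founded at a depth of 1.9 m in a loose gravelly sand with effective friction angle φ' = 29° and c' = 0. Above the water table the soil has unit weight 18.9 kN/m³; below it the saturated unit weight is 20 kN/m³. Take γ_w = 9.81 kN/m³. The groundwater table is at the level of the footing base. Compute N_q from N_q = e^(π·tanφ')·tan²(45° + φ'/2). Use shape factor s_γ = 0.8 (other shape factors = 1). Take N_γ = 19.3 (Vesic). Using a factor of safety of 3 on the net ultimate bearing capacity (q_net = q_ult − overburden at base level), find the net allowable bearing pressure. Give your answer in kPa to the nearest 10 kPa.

q_all(net) ≈ 220 kPa

N_q = e^(π·tan29°)·tan²(59.5°) = 16.44.
q = γ·D_f = 18.9 × 1.9 = 35.91 kPa.
For the ½γBN_γ term take γ' = 20 − 9.81 = 10.19 kN/m³ (soil below base is submerged).
q·N_q = 35.91 × 16.443 = 590.48 kPa
0.5·γ·B·N_γ·s_γ = 0.5 × 10.19 × 1.3 × 19.3 × 0.8 = 102.27 kPa
q_ult = 590.48 + 102.27 = 692.75 kPa.
q_net = 692.75 − 35.91 = 656.84 kPa.
q_all(net) = 656.84 / 3 = 218.95 kPa.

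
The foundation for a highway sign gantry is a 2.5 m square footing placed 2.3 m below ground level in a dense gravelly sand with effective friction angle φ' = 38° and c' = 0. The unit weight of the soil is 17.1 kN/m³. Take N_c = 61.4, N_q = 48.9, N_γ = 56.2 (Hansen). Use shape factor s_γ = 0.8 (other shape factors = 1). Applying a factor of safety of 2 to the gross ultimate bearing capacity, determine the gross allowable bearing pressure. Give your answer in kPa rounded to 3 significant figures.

q_all ≈ 1440 kPa

Effective surcharge at the founding depth q = γ·D_f = 17.1 × 2.3 = 39.33 kPa.
q_ult = q·N_q + 0.5·γ·B·N_γ·s_γ
     = 39.33 × 48.9 + 0.5 × 17.1 × 2.5 × 56.2 × 0.8
     = 1923.2 + 961.02 = 2884.3 kPa.
q_all = q_ult / FS = 2884.3 / 2 = 1442.1 kPa.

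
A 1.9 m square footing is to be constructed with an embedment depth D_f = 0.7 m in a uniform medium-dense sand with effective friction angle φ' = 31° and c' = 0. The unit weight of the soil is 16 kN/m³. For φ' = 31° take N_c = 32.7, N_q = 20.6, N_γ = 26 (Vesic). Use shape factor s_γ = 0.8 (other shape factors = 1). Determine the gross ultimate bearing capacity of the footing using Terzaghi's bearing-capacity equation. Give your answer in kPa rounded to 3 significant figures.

q_ult ≈ 547 kPa

Effective surcharge at the founding depth q = γ·D_f = 16 × 0.7 = 11.2 kPa.
q_ult = q·N_q + 0.5·γ·B·N_γ·s_γ
     = 11.2 × 20.6 + 0.5 × 16 × 1.9 × 26 × 0.8
     = 230.72 + 316.16 = 546.88 kPa.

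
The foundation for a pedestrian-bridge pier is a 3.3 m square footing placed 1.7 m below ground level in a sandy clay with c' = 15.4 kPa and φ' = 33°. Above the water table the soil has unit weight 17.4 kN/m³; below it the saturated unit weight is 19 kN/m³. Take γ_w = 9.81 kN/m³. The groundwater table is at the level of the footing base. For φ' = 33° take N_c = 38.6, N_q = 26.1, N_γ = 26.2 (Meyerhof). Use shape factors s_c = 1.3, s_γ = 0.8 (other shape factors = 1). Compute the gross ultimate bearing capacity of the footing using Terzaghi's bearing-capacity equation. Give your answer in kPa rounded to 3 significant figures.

Effective surcharge at the founding depth q = γ·D_f = 17.4 × 1.7 = 29.58 kPa.
The water table coincides with the base, so in the self-weight term γ → γ' = 9.19 kN/m³.
q_ult = c·N_c·s_c + q·N_q + 0.5·γ·B·N_γ·s_γ
     = 15.4 × 38.6 × 1.3 + 29.58 × 26.1 + 0.5 × 9.19 × 3.3 × 26.2 × 0.8
     = 772.77 + 772.04 + 317.83 = 1862.6 kPa.

q_ult ≈ 1860 kPa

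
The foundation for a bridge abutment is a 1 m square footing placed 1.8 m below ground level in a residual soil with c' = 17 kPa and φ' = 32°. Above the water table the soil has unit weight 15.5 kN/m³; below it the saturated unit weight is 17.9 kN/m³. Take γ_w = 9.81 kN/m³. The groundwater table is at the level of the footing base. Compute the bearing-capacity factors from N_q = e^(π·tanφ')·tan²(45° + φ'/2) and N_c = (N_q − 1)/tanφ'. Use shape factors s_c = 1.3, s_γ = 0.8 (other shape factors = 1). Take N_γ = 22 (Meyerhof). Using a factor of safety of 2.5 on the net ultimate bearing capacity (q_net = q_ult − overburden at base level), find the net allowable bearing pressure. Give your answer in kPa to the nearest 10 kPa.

q_all(net) ≈ 590 kPa

N_q = e^(π·tan32°)·tan²(61°) = 23.18; N_c = (N_q − 1)/tanφ' = 35.49.
q = γ·D_f = 15.5 × 1.8 = 27.9 kPa.
For the ½γBN_γ term take γ' = 17.9 − 9.81 = 8.09 kN/m³ (soil below base is submerged).
c·N_c·s_c = 17 × 35.49 × 1.3 = 784.33 kPa
q·N_q = 27.9 × 23.177 = 646.63 kPa
0.5·γ·B·N_γ·s_γ = 0.5 × 8.09 × 1 × 22 × 0.8 = 71.192 kPa
q_ult = 784.33 + 646.63 + 71.192 = 1502.2 kPa.
q_net = 1502.2 − 27.9 = 1474.3 kPa.
q_all(net) = 1474.3 / 2.5 = 589.7 kPa.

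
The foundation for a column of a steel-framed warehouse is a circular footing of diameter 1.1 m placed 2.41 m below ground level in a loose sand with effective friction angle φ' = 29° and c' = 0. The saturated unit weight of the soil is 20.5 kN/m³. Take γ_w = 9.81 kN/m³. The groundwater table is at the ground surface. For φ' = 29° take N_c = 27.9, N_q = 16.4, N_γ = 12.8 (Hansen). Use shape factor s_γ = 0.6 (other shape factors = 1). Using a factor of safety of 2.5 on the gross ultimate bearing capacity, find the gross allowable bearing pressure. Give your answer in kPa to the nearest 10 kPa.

γ' = 20.5 − 9.81 = 10.69 kN/m³ (submerged throughout). q = 10.69 × 2.41 = 25.763 kPa; the same γ' applies in the ½γBN_γ term.
q·N_q = 25.763 × 16.4 = 422.51 kPa
0.5·γ·B·N_γ·s_γ = 0.5 × 10.69 × 1.1 × 12.8 × 0.6 = 45.155 kPa
q_ult = 422.51 + 45.155 = 467.67 kPa.
q_all = 467.67 / 2.5 = 187.07 kPa.

q_all ≈ 190 kPa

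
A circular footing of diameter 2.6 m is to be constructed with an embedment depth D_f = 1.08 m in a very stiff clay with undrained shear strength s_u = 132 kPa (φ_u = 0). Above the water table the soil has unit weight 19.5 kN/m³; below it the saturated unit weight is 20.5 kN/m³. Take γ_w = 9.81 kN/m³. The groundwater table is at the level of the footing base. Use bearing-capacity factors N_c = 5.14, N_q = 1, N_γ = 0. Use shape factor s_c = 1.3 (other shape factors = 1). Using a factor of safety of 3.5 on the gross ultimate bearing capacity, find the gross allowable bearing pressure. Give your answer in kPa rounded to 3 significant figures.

Overburden at base level: q = 19.5 × 1.08 = 21.06 kPa.
Cohesion term c·N_c·s_c = 132 × 5.14 × 1.3 = 882.02 kPa; surcharge term q·N_q = 21.06 × 1 = 21.06 kPa.
q_ult = 882.02 + 21.06 = 903.08 kPa.
q_all = 903.08 / 3.5 = 258.02 kPa.

q_all ≈ 258 kPa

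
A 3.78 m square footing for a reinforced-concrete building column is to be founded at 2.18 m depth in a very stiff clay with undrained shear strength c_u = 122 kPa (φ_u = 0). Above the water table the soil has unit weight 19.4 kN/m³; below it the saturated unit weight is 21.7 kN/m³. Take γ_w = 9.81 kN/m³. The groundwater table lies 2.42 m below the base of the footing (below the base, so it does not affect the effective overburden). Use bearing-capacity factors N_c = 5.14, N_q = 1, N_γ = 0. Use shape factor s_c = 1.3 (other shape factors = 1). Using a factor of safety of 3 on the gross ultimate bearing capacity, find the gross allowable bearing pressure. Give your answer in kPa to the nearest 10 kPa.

q = γ·D_f = 19.4 × 2.18 = 42.292 kPa.
c·N_c·s_c = 122 × 5.14 × 1.3 = 815.2 kPa
q·N_q = 42.292 × 1 = 42.292 kPa
q_ult = 815.2 + 42.292 = 857.5 kPa.
q_all = 857.5 / 3 = 285.83 kPa.

q_all ≈ 290 kPa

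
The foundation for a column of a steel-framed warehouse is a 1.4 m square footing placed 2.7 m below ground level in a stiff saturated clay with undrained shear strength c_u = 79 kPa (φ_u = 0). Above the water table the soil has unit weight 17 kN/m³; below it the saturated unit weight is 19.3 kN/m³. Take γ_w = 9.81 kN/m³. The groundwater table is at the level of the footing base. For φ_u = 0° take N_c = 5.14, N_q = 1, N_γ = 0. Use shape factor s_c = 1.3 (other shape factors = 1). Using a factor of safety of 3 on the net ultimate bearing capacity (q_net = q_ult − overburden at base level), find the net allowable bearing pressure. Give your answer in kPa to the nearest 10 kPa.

q_all(net) ≈ 180 kPa

q = γ·D_f = 17 × 2.7 = 45.9 kPa.
c·N_c·s_c = 79 × 5.14 × 1.3 = 527.88 kPa
q·N_q = 45.9 × 1 = 45.9 kPa
q_ult = 527.88 + 45.9 = 573.78 kPa.
q_net = 573.78 − 45.9 = 527.88 kPa.
q_all(net) = 527.88 / 3 = 175.96 kPa.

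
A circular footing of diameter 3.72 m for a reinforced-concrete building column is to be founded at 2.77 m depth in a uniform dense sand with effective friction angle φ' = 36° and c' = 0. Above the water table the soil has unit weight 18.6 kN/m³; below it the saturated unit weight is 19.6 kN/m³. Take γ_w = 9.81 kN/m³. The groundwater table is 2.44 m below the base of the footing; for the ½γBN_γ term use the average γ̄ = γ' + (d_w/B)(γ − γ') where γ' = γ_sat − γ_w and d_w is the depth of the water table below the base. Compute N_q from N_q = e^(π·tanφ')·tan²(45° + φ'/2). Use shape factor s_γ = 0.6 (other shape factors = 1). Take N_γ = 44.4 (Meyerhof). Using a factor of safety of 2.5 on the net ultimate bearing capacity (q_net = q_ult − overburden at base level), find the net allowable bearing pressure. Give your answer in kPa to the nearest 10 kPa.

N_q = e^(π·tan36°)·tan²(63°) = 37.75.
q = γ·D_f = 18.6 × 2.77 = 51.522 kPa.
γ' = 9.79 kN/m³; averaging over the depth B below the base, γ̄ = γ' + (d_w/B)(γ − γ') = 15.569 kN/m³.
q·N_q = 51.522 × 37.752 = 1945.1 kPa
0.5·γ·B·N_γ·s_γ = 0.5 × 15.569 × 3.72 × 44.4 × 0.6 = 771.43 kPa
q_ult = 1945.1 + 771.43 = 2716.5 kPa.
q_net = 2716.5 − 51.522 = 2665 kPa.
q_all(net) = 2665 / 2.5 = 1066 kPa.

q_all(net) ≈ 1070 kPa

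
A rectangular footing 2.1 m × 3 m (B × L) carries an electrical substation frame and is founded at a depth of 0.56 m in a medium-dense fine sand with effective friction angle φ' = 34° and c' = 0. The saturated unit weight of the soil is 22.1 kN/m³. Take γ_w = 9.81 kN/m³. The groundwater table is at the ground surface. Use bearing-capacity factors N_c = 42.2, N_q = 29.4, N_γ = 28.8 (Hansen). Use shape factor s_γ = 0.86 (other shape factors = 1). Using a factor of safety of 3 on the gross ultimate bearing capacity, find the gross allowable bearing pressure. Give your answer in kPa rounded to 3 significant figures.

q_all ≈ 174 kPa

γ' = 22.1 − 9.81 = 12.29 kN/m³ (submerged throughout). q = 12.29 × 0.56 = 6.8824 kPa; the same γ' applies in the ½γBN_γ term.
q·N_q = 6.8824 × 29.4 = 202.34 kPa
0.5·γ·B·N_γ·s_γ = 0.5 × 12.29 × 2.1 × 28.8 × 0.86 = 319.62 kPa
q_ult = 202.34 + 319.62 = 521.96 kPa.
q_all = 521.96 / 3 = 173.99 kPa.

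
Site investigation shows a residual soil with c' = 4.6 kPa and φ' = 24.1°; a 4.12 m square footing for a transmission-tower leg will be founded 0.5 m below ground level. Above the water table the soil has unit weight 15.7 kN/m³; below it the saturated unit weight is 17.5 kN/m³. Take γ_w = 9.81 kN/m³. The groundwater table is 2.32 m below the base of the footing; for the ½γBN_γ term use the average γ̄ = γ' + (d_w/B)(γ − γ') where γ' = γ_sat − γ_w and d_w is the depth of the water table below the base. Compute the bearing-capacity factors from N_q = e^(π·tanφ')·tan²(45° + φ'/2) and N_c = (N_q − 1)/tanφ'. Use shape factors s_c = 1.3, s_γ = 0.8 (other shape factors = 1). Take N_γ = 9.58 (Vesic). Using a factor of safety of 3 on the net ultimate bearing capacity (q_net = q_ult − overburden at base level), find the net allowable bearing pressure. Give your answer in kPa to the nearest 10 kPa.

N_q = e^(π·tan24.1°)·tan²(57.05°) = 9.7; N_c = (N_q − 1)/tanφ' = 19.46.
q = γ·D_f = 15.7 × 0.5 = 7.85 kPa.
γ' = 7.69 kN/m³; averaging over the depth B below the base, γ̄ = γ' + (d_w/B)(γ − γ') = 12.2 kN/m³.
c·N_c·s_c = 4.6 × 19.458 × 1.3 = 116.36 kPa
q·N_q = 7.85 × 9.7038 = 76.175 kPa
0.5·γ·B·N_γ·s_γ = 0.5 × 12.2 × 4.12 × 9.58 × 0.8 = 192.62 kPa
q_ult = 116.36 + 76.175 + 192.62 = 385.15 kPa.
q_net = 385.15 − 7.85 = 377.3 kPa.
q_all(net) = 377.3 / 3 = 125.77 kPa.

q_all(net) ≈ 130 kPa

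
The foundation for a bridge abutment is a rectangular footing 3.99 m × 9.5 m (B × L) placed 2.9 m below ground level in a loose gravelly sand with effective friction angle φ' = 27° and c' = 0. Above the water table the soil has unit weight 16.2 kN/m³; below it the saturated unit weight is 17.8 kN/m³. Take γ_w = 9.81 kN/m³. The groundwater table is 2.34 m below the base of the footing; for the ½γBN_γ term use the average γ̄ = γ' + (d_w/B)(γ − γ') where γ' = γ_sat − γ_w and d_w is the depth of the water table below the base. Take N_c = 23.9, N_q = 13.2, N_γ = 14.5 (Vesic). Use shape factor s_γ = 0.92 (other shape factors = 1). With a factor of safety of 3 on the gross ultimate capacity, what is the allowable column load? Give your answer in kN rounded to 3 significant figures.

q = γ·D_f = 16.2 × 2.9 = 46.98 kPa.
γ' = 7.99 kN/m³; averaging over the depth B below the base, γ̄ = γ' + (d_w/B)(γ − γ') = 12.805 kN/m³.
q·N_q = 46.98 × 13.2 = 620.14 kPa
0.5·γ·B·N_γ·s_γ = 0.5 × 12.805 × 3.99 × 14.5 × 0.92 = 340.78 kPa
q_ult = 620.14 + 340.78 = 960.92 kPa.
Gross allowable pressure q_all = 960.92 / 3 = 320.31 kPa.
Footing area = 37.905 m², so allowable column load = 320.31 × 37.905 = 12141 kN.

P_all ≈ 12100 kN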